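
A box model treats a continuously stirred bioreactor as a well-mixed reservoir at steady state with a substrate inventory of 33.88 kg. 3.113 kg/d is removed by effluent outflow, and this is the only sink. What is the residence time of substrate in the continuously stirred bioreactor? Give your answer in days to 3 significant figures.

10.9 d

τ = M / F = 33.88 / 3.113 = 10.88 d.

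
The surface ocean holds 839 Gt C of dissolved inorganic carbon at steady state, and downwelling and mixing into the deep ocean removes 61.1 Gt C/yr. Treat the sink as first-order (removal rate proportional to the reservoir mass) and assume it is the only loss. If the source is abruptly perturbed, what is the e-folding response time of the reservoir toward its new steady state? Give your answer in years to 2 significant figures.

For a linear reservoir the response time equals the residence time τ = M/F.
τ = 839 / 61.1 = 13.73 yr.

14 yr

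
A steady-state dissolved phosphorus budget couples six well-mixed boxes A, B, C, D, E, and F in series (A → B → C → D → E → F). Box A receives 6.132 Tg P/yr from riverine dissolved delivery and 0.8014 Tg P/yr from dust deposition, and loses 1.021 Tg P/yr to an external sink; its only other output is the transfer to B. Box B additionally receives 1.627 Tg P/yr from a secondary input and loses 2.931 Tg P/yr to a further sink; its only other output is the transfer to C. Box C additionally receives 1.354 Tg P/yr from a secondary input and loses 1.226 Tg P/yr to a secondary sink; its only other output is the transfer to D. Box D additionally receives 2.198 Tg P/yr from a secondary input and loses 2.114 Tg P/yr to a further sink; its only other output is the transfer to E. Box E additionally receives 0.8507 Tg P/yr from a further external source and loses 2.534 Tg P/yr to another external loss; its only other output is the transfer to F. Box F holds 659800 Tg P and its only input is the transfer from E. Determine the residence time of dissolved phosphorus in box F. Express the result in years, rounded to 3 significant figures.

Box A: F(A→B) = (6.132 + 0.8014) − 1.021 = 5.9124 Tg P/yr.
Box B: F(B→C) = (5.9124 + 1.627) − 2.931 = 4.6084 Tg P/yr.
Box C: F(C→D) = (4.6084 + 1.354) − 1.226 = 4.7364 Tg P/yr.
Box D: F(D→E) = (4.7364 + 2.198) − 2.114 = 4.8204 Tg P/yr.
Box E: F(E→F) = (4.8204 + 0.8507) − 2.534 = 3.1371 Tg P/yr.
Box F throughput = its input = 3.1371 Tg P/yr; τ = 659800 / 3.1371 = 210300 yr.

210000 yr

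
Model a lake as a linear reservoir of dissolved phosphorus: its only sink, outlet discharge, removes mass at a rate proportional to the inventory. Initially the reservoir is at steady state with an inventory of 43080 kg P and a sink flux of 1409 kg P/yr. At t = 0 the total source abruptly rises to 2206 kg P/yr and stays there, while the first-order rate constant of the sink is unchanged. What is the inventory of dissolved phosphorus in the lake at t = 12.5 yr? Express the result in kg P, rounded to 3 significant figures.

51300 kg P

The sink rate constant is k = F₀/M₀ = 1409/43080 = 0.03271 yr⁻¹.
Solving dM/dt = F₁ − kM with M(0) = M₀ gives M(t) = F₁/k + (M₀ − F₁/k)·e^(−kt).
F₁/k = 2206/0.03271 = 67448 kg P; kt = 0.03271 × 12.5 = 0.4088, e^(−kt) = 0.6644.
M(12.5) = 67448 + (43080 − 67448) × 0.6644 = 67448 − 16190 = 51257 kg P.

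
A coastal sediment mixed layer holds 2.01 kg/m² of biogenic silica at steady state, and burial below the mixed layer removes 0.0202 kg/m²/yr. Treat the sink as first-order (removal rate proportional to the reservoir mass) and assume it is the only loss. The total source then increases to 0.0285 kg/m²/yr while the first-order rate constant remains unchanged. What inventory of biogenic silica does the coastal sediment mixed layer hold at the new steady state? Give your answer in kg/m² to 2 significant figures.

Rate constant k = F/M = 0.0202 / 2.01 = 0.01005 yr⁻¹.
At the new steady state, source = k·M_new ⇒ M_new = 0.0285 / 0.01005 = 2.836 kg/m².
(Equivalently M_new = M × F_new/F_old = 2.01 × 0.0285/0.0202.)

2.8 kg/m²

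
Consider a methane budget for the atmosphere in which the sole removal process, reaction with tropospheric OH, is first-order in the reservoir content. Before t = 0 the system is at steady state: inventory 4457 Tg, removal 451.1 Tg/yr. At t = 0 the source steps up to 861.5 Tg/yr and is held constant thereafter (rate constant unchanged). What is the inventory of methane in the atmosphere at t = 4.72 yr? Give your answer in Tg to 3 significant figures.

6000 Tg

The sink rate constant is k = F₀/M₀ = 451.1/4457 = 0.1012 yr⁻¹.
Solving dM/dt = F₁ − kM with M(0) = M₀ gives M(t) = F₁/k + (M₀ − F₁/k)·e^(−kt).
F₁/k = 861.5/0.1012 = 8511.9 Tg; kt = 0.1012 × 4.72 = 0.4777, e^(−kt) = 0.6202.
M(4.72) = 8511.9 + (4457 − 8511.9) × 0.6202 = 8511.9 − 2515 = 5997.1 Tg.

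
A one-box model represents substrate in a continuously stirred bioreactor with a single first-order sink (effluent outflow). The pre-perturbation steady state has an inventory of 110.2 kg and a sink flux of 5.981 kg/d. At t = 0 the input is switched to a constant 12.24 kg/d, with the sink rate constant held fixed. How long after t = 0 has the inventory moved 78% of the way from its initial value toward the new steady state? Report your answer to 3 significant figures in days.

27.9 d

τ = M₀/F₀ = 110.2/5.981 = 18.43 d.
The remaining gap fraction is e^(−t/τ); 78% covered ⇒ e^(−t/τ) = 0.220.
t = −τ ln(0.220) = 18.43 × 1.514 = 27.90 d.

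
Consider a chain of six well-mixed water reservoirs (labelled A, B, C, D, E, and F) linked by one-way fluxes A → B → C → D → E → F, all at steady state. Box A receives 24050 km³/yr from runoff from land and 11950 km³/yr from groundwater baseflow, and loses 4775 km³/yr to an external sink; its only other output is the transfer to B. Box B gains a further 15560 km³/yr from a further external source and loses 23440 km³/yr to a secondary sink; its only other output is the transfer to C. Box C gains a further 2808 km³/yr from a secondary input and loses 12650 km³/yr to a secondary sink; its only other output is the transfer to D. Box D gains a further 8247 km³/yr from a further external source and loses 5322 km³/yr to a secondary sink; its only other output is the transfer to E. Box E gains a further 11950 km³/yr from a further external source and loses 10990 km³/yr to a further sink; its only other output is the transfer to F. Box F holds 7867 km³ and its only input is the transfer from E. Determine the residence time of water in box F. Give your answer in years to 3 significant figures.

Box A: F(A→B) = (24050 + 11950) − 4775 = 31225 km³/yr.
Box B: F(B→C) = (31225 + 15560) − 23440 = 23345 km³/yr.
Box C: F(C→D) = (23345 + 2808) − 12650 = 13503 km³/yr.
Box D: F(D→E) = (13503 + 8247) − 5322 = 16428 km³/yr.
Box E: F(E→F) = (16428 + 11950) − 10990 = 17388 km³/yr.
Box F throughput = its input = 17388 km³/yr; τ = 7867 / 17388 = 0.4524 yr.

0.452 yr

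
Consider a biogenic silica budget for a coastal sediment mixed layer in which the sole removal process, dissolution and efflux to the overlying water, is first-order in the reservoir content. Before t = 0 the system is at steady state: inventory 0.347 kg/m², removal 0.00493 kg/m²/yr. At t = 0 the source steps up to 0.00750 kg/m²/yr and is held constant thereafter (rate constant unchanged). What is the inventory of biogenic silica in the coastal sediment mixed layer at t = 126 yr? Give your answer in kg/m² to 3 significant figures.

τ = M₀/F₀ = 0.347/0.00493 = 70.39 yr; rate constant k = 1/τ.
New steady state M_∞ = F₁/k = F₁·τ = 0.00750 × 70.39 = 0.52789 kg/m².
M(t) = M_∞ + (M₀ − M_∞)·e^(−t/τ); t/τ = 126/70.39 = 1.790, so e^(−t/τ) = 0.1669.
M(t) = 0.52789 − 0.1809 × 0.1669 = 0.49769 kg/m².

0.498 kg/m²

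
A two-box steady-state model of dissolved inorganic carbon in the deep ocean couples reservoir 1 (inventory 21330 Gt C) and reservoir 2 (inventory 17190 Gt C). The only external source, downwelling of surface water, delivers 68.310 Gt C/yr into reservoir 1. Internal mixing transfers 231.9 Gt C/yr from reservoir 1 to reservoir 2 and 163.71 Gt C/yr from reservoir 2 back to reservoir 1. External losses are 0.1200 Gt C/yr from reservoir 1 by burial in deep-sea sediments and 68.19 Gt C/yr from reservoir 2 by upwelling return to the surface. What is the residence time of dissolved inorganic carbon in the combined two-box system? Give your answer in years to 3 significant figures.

564 yr

Treat the two boxes together as one reservoir: the mixing fluxes between them are internal recycling, so τ = ΣM / Σ(external losses).
M_total = 21330 + 17190 = 38520 Gt C.
ΣF_external_out = 0.1200 + 68.19 = 68.310 Gt C/yr.
τ = M_total / ΣF_ext = 38520 / 68.310 = 563.9 yr.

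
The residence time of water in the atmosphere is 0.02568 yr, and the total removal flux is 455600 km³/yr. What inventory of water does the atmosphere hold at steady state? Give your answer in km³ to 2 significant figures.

τ = M/F ⇒ M = τ × F = 0.02568 × 455600 = 11700 km³.

12000 km³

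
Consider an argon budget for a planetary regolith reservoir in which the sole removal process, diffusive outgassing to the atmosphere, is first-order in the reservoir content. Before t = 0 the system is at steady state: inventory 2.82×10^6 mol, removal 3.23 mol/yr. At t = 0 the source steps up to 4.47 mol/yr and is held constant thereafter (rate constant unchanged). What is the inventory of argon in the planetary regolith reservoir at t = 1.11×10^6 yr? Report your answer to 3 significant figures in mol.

The sink rate constant is k = F₀/M₀ = 3.23/2.82×10^6 = 1.145×10^-6 yr⁻¹.
Solving dM/dt = F₁ − kM with M(0) = M₀ gives M(t) = F₁/k + (M₀ − F₁/k)·e^(−kt).
F₁/k = 4.47/1.145×10^-6 = 3.9026×10^6 mol; kt = 1.145×10^-6 × 1.11×10^6 = 1.271, e^(−kt) = 0.2804.
M(1.11×10^6) = 3.9026×10^6 + (2.82×10^6 − 3.9026×10^6) × 0.2804 = 3.9026×10^6 − 303600 = 3.5990×10^6 mol.

3.60×10^6 mol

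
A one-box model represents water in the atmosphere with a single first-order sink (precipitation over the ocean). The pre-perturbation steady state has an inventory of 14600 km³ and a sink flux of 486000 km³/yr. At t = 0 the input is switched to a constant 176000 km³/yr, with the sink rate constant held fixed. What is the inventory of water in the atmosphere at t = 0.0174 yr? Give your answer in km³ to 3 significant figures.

τ = M₀/F₀ = 14600/486000 = 0.03004 yr; rate constant k = 1/τ.
New steady state M_∞ = F₁/k = F₁·τ = 176000 × 0.03004 = 5287.2 km³.
M(t) = M_∞ + (M₀ − M_∞)·e^(−t/τ); t/τ = 0.0174/0.03004 = 0.5792, so e^(−t/τ) = 0.5603.
M(t) = 5287.2 + 9313 × 0.5603 = 10506 km³.

10500 km³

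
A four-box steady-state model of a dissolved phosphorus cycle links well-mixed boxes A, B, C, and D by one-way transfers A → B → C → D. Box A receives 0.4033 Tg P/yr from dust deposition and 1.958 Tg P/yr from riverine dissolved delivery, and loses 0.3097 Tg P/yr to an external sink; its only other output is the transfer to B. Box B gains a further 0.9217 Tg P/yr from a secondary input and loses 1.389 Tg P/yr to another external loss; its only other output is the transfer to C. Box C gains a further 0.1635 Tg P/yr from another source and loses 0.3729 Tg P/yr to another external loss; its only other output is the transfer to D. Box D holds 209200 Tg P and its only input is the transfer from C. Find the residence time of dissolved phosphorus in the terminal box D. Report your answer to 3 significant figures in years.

Box A: F(A→B) = (0.4033 + 1.958) − 0.3097 = 2.0516 Tg P/yr.
Box B: F(B→C) = (2.0516 + 0.9217) − 1.389 = 1.5843 Tg P/yr.
Box C: F(C→D) = (1.5843 + 0.1635) − 0.3729 = 1.3749 Tg P/yr.
Box D throughput = its input = 1.3749 Tg P/yr; τ = 209200 / 1.3749 = 152200 yr.

152000 yr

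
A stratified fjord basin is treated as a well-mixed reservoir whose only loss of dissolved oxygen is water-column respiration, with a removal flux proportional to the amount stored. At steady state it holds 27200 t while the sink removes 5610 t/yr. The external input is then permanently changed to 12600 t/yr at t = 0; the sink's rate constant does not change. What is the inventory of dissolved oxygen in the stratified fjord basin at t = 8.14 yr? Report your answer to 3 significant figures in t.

54800 t

Residence time τ = M₀/F₀ = 4.848 yr. The eventual steady state is M_∞ = M₀·(F₁/F₀) = 27200 × 12600/5610 = 61091 t.
The anomaly ΔM(t) = M(t) − M_∞ decays as ΔM₀·e^(−t/τ) with ΔM₀ = 27200 − 61091 = −33890 t.
At t = 8.14 yr, e^(−t/τ) = e^(−1.679) = 0.1866, so ΔM = −6323 t and M = 61091 − 6323 = 54767 t.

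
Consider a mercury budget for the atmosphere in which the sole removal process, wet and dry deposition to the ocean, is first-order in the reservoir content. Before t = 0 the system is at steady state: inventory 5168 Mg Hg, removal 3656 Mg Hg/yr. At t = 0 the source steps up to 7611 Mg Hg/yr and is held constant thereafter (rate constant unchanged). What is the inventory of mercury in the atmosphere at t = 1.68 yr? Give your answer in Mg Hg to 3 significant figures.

The sink rate constant is k = F₀/M₀ = 3656/5168 = 0.7074 yr⁻¹.
Solving dM/dt = F₁ − kM with M(0) = M₀ gives M(t) = F₁/k + (M₀ − F₁/k)·e^(−kt).
F₁/k = 7611/0.7074 = 10759 Mg Hg; kt = 0.7074 × 1.68 = 1.188, e^(−kt) = 0.3047.
M(1.68) = 10759 + (5168 − 10759) × 0.3047 = 10759 − 1703 = 9055.3 Mg Hg.

9060 Mg Hg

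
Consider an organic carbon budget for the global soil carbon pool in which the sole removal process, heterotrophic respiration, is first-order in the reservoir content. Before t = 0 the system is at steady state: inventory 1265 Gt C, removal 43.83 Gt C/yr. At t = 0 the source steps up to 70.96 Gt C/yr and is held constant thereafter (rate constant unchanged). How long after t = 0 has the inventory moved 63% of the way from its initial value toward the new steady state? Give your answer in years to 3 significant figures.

28.7 yr

τ = M₀/F₀ = 1265/43.83 = 28.86 yr.
The remaining gap fraction is e^(−t/τ); 63% covered ⇒ e^(−t/τ) = 0.370.
t = −τ ln(0.370) = 28.86 × 0.9943 = 28.70 yr.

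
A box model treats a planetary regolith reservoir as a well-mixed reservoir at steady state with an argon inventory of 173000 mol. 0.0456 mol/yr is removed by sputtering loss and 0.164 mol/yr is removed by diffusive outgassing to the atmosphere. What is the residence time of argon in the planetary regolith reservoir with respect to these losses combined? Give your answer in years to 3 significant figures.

Total removal = 0.04560 + 0.1640 = 0.20960 mol/yr.
τ = M / ΣF_out = 173000 / 0.20960 = 825400 yr.

825000 yr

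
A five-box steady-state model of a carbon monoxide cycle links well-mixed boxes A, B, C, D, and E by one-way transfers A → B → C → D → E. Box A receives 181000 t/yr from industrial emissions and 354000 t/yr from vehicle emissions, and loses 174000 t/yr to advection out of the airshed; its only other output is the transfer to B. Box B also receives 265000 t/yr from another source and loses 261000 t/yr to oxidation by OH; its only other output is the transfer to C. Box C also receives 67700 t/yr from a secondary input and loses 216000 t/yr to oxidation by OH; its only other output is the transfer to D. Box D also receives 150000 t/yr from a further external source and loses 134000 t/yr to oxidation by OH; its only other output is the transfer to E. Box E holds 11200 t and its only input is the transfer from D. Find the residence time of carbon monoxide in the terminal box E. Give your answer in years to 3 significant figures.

Box A: F(A→B) = (181000 + 354000) − 174000 = 361000 t/yr.
Box B: F(B→C) = (361000 + 265000) − 261000 = 365000 t/yr.
Box C: F(C→D) = (365000 + 67700) − 216000 = 216700 t/yr.
Box D: F(D→E) = (216700 + 150000) − 134000 = 232700 t/yr.
Box E throughput = its input = 232700 t/yr; τ = 11200 / 232700 = 0.04813 yr.

0.0481 yr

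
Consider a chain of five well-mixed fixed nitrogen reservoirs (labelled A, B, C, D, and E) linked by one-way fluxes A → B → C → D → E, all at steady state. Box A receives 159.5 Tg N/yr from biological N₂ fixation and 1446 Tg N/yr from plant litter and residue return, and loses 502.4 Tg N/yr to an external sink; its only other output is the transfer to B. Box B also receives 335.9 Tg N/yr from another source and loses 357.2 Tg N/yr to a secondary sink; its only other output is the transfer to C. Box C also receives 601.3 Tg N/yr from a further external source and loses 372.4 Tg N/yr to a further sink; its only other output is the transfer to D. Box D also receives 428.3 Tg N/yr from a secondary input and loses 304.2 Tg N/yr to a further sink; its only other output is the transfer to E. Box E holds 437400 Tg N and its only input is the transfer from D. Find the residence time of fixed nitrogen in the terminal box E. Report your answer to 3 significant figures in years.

Box A: F(A→B) = (159.5 + 1446) − 502.4 = 1103.1 Tg N/yr.
Box B: F(B→C) = (1103.1 + 335.9) − 357.2 = 1081.8 Tg N/yr.
Box C: F(C→D) = (1081.8 + 601.3) − 372.4 = 1310.7 Tg N/yr.
Box D: F(D→E) = (1310.7 + 428.3) − 304.2 = 1434.8 Tg N/yr.
Box E throughput = its input = 1434.8 Tg N/yr; τ = 437400 / 1434.8 = 304.9 yr.

305 yr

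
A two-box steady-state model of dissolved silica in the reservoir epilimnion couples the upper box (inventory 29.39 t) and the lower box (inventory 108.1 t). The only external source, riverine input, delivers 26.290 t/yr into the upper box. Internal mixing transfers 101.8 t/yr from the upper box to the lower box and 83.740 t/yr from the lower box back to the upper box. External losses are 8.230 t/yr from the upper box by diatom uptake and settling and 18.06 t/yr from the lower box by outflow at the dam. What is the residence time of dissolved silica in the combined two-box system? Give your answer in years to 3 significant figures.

5.23 yr

For the system as a whole, the A↔B exchange is internal and contributes nothing to the throughput; only the external sinks remove mass.
M_total = 29.39 + 108.1 = 137.49 t.
ΣF_external_out = 8.230 + 18.06 = 26.290 t/yr.
τ = M_total / ΣF_ext = 137.49 / 26.290 = 5.230 yr.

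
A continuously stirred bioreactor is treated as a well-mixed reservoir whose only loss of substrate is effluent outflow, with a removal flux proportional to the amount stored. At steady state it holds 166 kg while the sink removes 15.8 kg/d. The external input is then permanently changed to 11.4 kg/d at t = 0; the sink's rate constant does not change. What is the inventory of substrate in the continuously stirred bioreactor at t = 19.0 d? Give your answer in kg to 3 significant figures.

127 kg

The sink rate constant is k = F₀/M₀ = 15.8/166 = 0.09518 d⁻¹.
Solving dM/dt = F₁ − kM with M(0) = M₀ gives M(t) = F₁/k + (M₀ − F₁/k)·e^(−kt).
F₁/k = 11.4/0.09518 = 119.77 kg; kt = 0.09518 × 19.0 = 1.808, e^(−kt) = 0.1639.
M(19.0) = 119.77 + (166 − 119.77) × 0.1639 = 119.77 + 7.577 = 127.35 kg.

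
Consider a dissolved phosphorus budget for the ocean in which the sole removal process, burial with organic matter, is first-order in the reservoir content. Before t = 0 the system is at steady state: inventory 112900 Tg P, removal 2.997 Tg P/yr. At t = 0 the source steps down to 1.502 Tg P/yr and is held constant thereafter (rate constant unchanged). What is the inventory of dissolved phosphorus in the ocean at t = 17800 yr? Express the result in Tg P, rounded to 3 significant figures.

91700 Tg P

Residence time τ = M₀/F₀ = 37670 yr. The eventual steady state is M_∞ = M₀·(F₁/F₀) = 112900 × 1.502/2.997 = 56582 Tg P.
The anomaly ΔM(t) = M(t) − M_∞ decays as ΔM₀·e^(−t/τ) with ΔM₀ = 112900 − 56582 = 56320 Tg P.
At t = 17800 yr, e^(−t/τ) = e^(−0.4725) = 0.6234, so ΔM = 35110 Tg P and M = 56582 + 35110 = 91693 Tg P.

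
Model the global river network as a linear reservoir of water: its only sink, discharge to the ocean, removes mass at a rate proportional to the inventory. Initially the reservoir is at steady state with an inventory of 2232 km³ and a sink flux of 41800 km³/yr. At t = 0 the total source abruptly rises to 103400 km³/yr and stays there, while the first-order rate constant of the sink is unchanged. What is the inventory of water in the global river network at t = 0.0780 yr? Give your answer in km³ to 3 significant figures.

τ = M₀/F₀ = 2232/41800 = 0.05340 yr; rate constant k = 1/τ.
New steady state M_∞ = F₁/k = F₁·τ = 103400 × 0.05340 = 5521.3 km³.
M(t) = M_∞ + (M₀ − M_∞)·e^(−t/τ); t/τ = 0.0780/0.05340 = 1.461, so e^(−t/τ) = 0.2321.
M(t) = 5521.3 − 3289 × 0.2321 = 4758.0 km³.

4760 km³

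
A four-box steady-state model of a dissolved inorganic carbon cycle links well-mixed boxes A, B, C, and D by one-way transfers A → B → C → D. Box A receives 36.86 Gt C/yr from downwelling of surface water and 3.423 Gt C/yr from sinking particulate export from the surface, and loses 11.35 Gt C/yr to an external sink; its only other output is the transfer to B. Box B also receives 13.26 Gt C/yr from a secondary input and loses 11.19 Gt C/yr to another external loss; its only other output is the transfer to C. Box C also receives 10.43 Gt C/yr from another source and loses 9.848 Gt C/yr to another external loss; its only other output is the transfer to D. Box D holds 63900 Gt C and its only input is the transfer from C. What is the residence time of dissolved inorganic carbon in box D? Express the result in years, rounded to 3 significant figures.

2020 yr

Box A: F(A→B) = (36.86 + 3.423) − 11.35 = 28.933 Gt C/yr.
Box B: F(B→C) = (28.933 + 13.26) − 11.19 = 31.003 Gt C/yr.
Box C: F(C→D) = (31.003 + 10.43) − 9.848 = 31.585 Gt C/yr.
Box D throughput = its input = 31.585 Gt C/yr; τ = 63900 / 31.585 = 2023 yr.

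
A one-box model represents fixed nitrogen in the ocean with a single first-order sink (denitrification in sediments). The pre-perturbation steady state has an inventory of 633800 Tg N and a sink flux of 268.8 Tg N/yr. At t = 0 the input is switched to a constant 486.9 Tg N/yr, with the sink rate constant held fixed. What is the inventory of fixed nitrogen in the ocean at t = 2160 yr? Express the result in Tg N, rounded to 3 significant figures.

942000 Tg N

Residence time τ = M₀/F₀ = 2358 yr. The eventual steady state is M_∞ = M₀·(F₁/F₀) = 633800 × 486.9/268.8 = 1.1481×10^6 Tg N.
The anomaly ΔM(t) = M(t) − M_∞ decays as ΔM₀·e^(−t/τ) with ΔM₀ = 633800 − 1.1481×10^6 = −514300 Tg N.
At t = 2160 yr, e^(−t/τ) = e^(−0.9161) = 0.4001, so ΔM = −205700 Tg N and M = 1.1481×10^6 − 205700 = 942310 Tg N.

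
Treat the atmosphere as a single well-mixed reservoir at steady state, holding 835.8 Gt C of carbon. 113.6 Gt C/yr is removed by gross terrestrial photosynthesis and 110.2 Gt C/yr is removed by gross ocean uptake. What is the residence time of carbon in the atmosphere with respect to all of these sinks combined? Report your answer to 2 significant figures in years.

3.7 yr

Total removal flux = 113.6 + 110.2 = 223.80 Gt C/yr.
τ = M / ΣF_out = 835.8 / 223.80 = 3.735 yr.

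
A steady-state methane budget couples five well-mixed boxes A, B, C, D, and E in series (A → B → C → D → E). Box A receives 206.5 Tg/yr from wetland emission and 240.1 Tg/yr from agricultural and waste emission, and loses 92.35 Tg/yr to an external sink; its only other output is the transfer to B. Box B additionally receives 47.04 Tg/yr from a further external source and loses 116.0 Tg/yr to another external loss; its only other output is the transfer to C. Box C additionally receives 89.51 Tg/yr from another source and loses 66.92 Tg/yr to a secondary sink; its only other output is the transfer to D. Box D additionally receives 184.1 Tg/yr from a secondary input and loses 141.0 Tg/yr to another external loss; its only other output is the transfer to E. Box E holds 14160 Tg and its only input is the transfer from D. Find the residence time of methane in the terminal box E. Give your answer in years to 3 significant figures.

Box A: F(A→B) = (206.5 + 240.1) − 92.35 = 354.25 Tg/yr.
Box B: F(B→C) = (354.25 + 47.04) − 116.0 = 285.29 Tg/yr.
Box C: F(C→D) = (285.29 + 89.51) − 66.92 = 307.88 Tg/yr.
Box D: F(D→E) = (307.88 + 184.1) − 141.0 = 350.98 Tg/yr.
Box E throughput = its input = 350.98 Tg/yr; τ = 14160 / 350.98 = 40.34 yr.

40.3 yr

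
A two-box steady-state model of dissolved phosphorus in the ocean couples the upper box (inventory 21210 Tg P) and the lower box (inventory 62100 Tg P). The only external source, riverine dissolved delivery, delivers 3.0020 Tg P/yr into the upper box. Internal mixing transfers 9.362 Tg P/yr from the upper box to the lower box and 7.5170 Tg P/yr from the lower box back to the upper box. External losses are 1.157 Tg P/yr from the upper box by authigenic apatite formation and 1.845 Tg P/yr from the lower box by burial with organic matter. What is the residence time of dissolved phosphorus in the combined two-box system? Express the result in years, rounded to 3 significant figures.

Residence time in the combined system uses the total inventory and the total *external* removal — internal exchanges between the two boxes cancel.
M_total = 21210 + 62100 = 83310 Tg P.
ΣF_external_out = 1.157 + 1.845 = 3.0020 Tg P/yr.
τ = M_total / ΣF_ext = 83310 / 3.0020 = 27750 yr.

27800 yr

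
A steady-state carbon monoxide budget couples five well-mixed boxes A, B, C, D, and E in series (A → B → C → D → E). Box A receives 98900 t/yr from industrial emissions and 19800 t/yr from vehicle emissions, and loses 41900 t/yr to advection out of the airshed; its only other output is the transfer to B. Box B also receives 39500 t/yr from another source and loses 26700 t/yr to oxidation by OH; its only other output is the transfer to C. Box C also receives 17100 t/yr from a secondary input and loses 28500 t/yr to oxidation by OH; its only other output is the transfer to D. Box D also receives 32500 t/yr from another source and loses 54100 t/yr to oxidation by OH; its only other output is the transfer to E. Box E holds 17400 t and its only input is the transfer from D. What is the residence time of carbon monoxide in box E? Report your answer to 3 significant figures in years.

Box A: F(A→B) = (98900 + 19800) − 41900 = 76800 t/yr.
Box B: F(B→C) = (76800 + 39500) − 26700 = 89600 t/yr.
Box C: F(C→D) = (89600 + 17100) − 28500 = 78200 t/yr.
Box D: F(D→E) = (78200 + 32500) − 54100 = 56600 t/yr.
Box E throughput = its input = 56600 t/yr; τ = 17400 / 56600 = 0.3074 yr.

0.307 yr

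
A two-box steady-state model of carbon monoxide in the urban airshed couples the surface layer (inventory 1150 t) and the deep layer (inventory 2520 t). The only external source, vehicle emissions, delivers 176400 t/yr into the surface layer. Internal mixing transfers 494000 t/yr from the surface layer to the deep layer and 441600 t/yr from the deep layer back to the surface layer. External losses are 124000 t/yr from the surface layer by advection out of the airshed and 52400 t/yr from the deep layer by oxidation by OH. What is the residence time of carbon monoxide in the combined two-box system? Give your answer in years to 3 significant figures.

0.0208 yr

For the system as a whole, the A↔B exchange is internal and contributes nothing to the throughput; only the external sinks remove mass.
M_total = 1150 + 2520 = 3670.0 t.
ΣF_external_out = 124000 + 52400 = 176400 t/yr.
τ = M_total / ΣF_ext = 3670.0 / 176400 = 0.02080 yr.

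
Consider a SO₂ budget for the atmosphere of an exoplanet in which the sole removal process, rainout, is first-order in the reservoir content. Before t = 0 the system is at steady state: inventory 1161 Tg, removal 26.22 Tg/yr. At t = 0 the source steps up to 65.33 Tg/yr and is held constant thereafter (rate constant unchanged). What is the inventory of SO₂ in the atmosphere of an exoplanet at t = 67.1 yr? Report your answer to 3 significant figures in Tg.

2510 Tg

τ = M₀/F₀ = 1161/26.22 = 44.28 yr; rate constant k = 1/τ.
New steady state M_∞ = F₁/k = F₁·τ = 65.33 × 44.28 = 2892.8 Tg.
M(t) = M_∞ + (M₀ − M_∞)·e^(−t/τ); t/τ = 67.1/44.28 = 1.515, so e^(−t/τ) = 0.2197.
M(t) = 2892.8 − 1732 × 0.2197 = 2512.3 Tg.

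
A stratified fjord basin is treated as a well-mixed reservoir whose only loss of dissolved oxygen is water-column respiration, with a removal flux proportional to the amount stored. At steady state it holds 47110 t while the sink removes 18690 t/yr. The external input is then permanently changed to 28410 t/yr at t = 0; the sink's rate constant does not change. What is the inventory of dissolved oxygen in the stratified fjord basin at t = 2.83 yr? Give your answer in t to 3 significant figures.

63600 t

The sink rate constant is k = F₀/M₀ = 18690/47110 = 0.3967 yr⁻¹.
Solving dM/dt = F₁ − kM with M(0) = M₀ gives M(t) = F₁/k + (M₀ − F₁/k)·e^(−kt).
F₁/k = 28410/0.3967 = 71610 t; kt = 0.3967 × 2.83 = 1.123, e^(−kt) = 0.3254.
M(2.83) = 71610 + (47110 − 71610) × 0.3254 = 71610 − 7972 = 63638 t.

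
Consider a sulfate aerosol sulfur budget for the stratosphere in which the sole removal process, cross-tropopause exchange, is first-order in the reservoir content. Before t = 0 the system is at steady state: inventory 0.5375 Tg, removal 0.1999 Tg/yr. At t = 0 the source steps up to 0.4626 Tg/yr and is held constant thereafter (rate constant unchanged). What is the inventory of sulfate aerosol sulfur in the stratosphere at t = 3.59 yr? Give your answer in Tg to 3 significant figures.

1.06 Tg

Residence time τ = M₀/F₀ = 2.689 yr. The eventual steady state is M_∞ = M₀·(F₁/F₀) = 0.5375 × 0.4626/0.1999 = 1.2439 Tg.
The anomaly ΔM(t) = M(t) − M_∞ decays as ΔM₀·e^(−t/τ) with ΔM₀ = 0.5375 − 1.2439 = −0.7064 Tg.
At t = 3.59 yr, e^(−t/τ) = e^(−1.335) = 0.2631, so ΔM = −0.1859 Tg and M = 1.2439 − 0.1859 = 1.0580 Tg.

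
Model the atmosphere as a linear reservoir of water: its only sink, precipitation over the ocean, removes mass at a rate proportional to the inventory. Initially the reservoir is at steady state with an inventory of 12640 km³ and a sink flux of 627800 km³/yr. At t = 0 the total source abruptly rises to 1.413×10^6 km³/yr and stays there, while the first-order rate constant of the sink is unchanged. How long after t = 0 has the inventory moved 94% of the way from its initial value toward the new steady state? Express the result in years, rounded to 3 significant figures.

τ = M₀/F₀ = 12640/627800 = 0.02013 yr.
The remaining gap fraction is e^(−t/τ); 94% covered ⇒ e^(−t/τ) = 0.0600.
t = −τ ln(0.0600) = 0.02013 × 2.813 = 0.05664 yr.

0.0566 yr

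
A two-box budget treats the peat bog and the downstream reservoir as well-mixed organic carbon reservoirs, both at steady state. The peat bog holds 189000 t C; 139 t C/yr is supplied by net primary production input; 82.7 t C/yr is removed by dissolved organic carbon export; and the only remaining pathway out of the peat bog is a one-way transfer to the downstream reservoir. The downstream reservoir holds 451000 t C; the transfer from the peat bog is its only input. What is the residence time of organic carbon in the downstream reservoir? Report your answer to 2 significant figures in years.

Balance the peat bog: ΣF_in = 139.00 t C/yr.
Transfer to the downstream reservoir = ΣF_in − (82.7) = 56.300 t C/yr.
At steady state the output of the downstream reservoir equals its input, 56.300 t C/yr.
τ = M / F = 451000 / 56.300 = 8011 yr.

8000 yr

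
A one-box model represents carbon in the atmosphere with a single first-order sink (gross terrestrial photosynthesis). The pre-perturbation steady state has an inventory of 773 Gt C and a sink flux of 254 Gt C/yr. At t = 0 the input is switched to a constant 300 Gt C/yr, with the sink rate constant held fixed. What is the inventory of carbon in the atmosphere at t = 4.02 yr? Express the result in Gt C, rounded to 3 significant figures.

876 Gt C

Residence time τ = M₀/F₀ = 3.043 yr. The eventual steady state is M_∞ = M₀·(F₁/F₀) = 773 × 300/254 = 912.99 Gt C.
The anomaly ΔM(t) = M(t) − M_∞ decays as ΔM₀·e^(−t/τ) with ΔM₀ = 773 − 912.99 = −140.0 Gt C.
At t = 4.02 yr, e^(−t/τ) = e^(−1.321) = 0.2669, so ΔM = −37.36 Gt C and M = 912.99 − 37.36 = 875.63 Gt C.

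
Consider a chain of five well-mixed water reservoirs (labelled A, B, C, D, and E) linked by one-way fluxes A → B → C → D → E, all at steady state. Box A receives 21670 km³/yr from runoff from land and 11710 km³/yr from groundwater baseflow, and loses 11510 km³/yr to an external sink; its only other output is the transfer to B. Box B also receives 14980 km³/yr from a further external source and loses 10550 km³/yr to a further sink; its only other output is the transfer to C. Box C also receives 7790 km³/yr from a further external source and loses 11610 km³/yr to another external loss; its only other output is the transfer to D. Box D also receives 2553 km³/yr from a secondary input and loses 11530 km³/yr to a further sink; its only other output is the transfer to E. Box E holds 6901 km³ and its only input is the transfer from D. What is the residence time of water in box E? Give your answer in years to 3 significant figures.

0.511 yr

Box A: F(A→B) = (21670 + 11710) − 11510 = 21870 km³/yr.
Box B: F(B→C) = (21870 + 14980) − 10550 = 26300 km³/yr.
Box C: F(C→D) = (26300 + 7790) − 11610 = 22480 km³/yr.
Box D: F(D→E) = (22480 + 2553) − 11530 = 13503 km³/yr.
Box E throughput = its input = 13503 km³/yr; τ = 6901 / 13503 = 0.5111 yr.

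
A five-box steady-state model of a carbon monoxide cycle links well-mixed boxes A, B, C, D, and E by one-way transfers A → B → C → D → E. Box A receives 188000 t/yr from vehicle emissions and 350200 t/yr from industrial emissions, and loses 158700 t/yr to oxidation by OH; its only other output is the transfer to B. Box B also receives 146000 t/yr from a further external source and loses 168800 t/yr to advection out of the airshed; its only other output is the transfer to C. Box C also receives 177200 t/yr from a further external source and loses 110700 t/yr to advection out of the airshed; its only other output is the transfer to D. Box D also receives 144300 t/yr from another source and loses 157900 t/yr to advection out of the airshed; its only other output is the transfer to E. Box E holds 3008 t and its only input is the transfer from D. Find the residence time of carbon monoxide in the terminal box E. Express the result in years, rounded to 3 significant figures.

Box A: F(A→B) = (188000 + 350200) − 158700 = 379500 t/yr.
Box B: F(B→C) = (379500 + 146000) − 168800 = 356700 t/yr.
Box C: F(C→D) = (356700 + 177200) − 110700 = 423200 t/yr.
Box D: F(D→E) = (423200 + 144300) − 157900 = 409600 t/yr.
Box E throughput = its input = 409600 t/yr; τ = 3008 / 409600 = 0.007344 yr.

0.00734 yr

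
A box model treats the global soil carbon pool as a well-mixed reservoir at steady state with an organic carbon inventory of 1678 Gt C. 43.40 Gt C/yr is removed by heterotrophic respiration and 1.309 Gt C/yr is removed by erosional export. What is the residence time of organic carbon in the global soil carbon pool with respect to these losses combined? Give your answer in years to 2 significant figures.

Total removal = 43.40 + 1.309 = 44.709 Gt C/yr.
τ = M / ΣF_out = 1678 / 44.709 = 37.53 yr.

38 yr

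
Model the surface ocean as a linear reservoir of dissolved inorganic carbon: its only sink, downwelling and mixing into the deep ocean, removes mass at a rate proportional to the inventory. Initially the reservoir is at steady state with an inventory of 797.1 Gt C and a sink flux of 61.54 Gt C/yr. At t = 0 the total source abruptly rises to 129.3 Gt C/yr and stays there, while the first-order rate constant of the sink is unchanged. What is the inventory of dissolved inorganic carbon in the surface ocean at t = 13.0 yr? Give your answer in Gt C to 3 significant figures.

1350 Gt C

The sink rate constant is k = F₀/M₀ = 61.54/797.1 = 0.07720 yr⁻¹.
Solving dM/dt = F₁ − kM with M(0) = M₀ gives M(t) = F₁/k + (M₀ − F₁/k)·e^(−kt).
F₁/k = 129.3/0.07720 = 1674.8 Gt C; kt = 0.07720 × 13.0 = 1.004, e^(−kt) = 0.3665.
M(13.0) = 1674.8 + (797.1 − 1674.8) × 0.3665 = 1674.8 − 321.7 = 1353.1 Gt C.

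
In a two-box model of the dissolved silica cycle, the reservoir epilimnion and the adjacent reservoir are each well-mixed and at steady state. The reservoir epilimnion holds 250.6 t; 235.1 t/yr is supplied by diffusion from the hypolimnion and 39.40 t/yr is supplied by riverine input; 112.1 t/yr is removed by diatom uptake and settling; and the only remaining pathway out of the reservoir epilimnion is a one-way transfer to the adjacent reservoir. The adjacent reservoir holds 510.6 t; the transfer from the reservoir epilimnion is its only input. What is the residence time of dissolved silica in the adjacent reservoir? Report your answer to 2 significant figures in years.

3.1 yr

Balance the reservoir epilimnion: ΣF_in = 235.1 + 39.40 = 274.50 t/yr.
Transfer to the adjacent reservoir = ΣF_in − (112.1) = 162.40 t/yr.
At steady state the output of the adjacent reservoir equals its input, 162.40 t/yr.
τ = M / F = 510.6 / 162.40 = 3.144 yr.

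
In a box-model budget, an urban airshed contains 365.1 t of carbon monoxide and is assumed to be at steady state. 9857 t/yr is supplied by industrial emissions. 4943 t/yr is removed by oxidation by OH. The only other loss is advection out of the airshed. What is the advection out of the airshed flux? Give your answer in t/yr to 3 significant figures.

4910 t/yr

At steady state ΣF_in = ΣF_out.
ΣF_in = 9857.0 t/yr.
Advection out of the airshed flux = ΣF_in − (4943) = 9857.0 − 4943 = 4914 t/yr.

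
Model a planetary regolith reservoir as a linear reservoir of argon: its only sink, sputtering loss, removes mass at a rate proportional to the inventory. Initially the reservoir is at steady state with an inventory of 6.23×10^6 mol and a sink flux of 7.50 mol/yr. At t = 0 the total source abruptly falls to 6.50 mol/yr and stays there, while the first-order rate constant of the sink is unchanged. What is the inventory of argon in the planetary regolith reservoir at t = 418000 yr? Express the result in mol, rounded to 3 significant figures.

5.90×10^6 mol

Residence time τ = M₀/F₀ = 830700 yr. The eventual steady state is M_∞ = M₀·(F₁/F₀) = 6.23×10^6 × 6.50/7.50 = 5.3993×10^6 mol.
The anomaly ΔM(t) = M(t) − M_∞ decays as ΔM₀·e^(−t/τ) with ΔM₀ = 6.23×10^6 − 5.3993×10^6 = 830700 mol.
At t = 418000 yr, e^(−t/τ) = e^(−0.5032) = 0.6046, so ΔM = 502200 mol and M = 5.3993×10^6 + 502200 = 5.9015×10^6 mol.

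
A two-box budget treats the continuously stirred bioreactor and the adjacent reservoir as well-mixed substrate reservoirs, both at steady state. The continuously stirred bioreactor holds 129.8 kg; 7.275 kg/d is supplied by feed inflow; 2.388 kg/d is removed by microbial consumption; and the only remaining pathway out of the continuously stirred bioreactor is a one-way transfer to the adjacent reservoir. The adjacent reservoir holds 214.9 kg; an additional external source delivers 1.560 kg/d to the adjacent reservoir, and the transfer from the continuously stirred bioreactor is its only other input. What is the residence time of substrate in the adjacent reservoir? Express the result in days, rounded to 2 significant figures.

Balance the continuously stirred bioreactor: ΣF_in = 7.2750 kg/d.
Transfer to the adjacent reservoir = ΣF_in − (2.388) = 4.8870 kg/d.
Total input to the adjacent reservoir = 4.8870 + 1.560 = 6.4470 kg/d; at steady state this equals its total output.
τ = M / F = 214.9 / 6.4470 = 33.33 d.

33 d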